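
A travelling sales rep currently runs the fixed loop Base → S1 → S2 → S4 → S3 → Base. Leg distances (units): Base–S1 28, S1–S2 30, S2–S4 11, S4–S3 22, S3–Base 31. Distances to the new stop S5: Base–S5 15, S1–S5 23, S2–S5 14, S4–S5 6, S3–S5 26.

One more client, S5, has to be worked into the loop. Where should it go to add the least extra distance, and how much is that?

Insertion cost between consecutive stops i–j is d(i,S5) + d(S5,j) − d(i,j):
  between Base and S1: 15 + 23 − 28 = 10
  between S1 and S2: 23 + 14 − 30 = 7
  between S2 and S4: 14 + 6 − 11 = 9
  between S4 and S3: 6 + 26 − 22 = 10
  between S3 and Base: 26 + 15 − 31 = 10
Cheapest insertion is between S1 and S2, adding 7.
New total = 122 + 7 = 129.

Minimum extra distance: 7, inserting S5 between S1 and S2.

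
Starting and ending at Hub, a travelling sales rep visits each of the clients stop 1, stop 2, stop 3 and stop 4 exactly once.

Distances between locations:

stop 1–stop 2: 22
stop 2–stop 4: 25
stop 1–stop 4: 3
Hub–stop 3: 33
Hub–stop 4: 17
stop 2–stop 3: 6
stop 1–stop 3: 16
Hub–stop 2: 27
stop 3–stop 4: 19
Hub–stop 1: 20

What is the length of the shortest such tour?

69 — the shortest possible round trip.

There are 12 distinct closed tours to check (reversals are equivalent).
Hub - stop 1 - stop 2 - stop 3 - stop 4 - Hub: 20+22+6+19+17 = 84
Hub - stop 1 - stop 2 - stop 4 - stop 3 - Hub: 20+22+25+19+33 = 119
Hub - stop 1 - stop 3 - stop 2 - stop 4 - Hub: 20+16+6+25+17 = 84
Hub - stop 1 - stop 3 - stop 4 - stop 2 - Hub: 20+16+19+25+27 = 107
Hub - stop 1 - stop 4 - stop 2 - stop 3 - Hub: 20+3+25+6+33 = 87
Hub - stop 1 - stop 4 - stop 3 - stop 2 - Hub: 20+3+19+6+27 = 75
Hub - stop 2 - stop 1 - stop 3 - stop 4 - Hub: 27+22+16+19+17 = 101
Hub - stop 2 - stop 1 - stop 4 - stop 3 - Hub: 27+22+3+19+33 = 104
Hub - stop 2 - stop 3 - stop 1 - stop 4 - Hub: 27+6+16+3+17 = 69
Hub - stop 2 - stop 4 - stop 1 - stop 3 - Hub: 27+25+3+16+33 = 104
Hub - stop 3 - stop 1 - stop 2 - stop 4 - Hub: 33+16+22+25+17 = 113
Hub - stop 3 - stop 2 - stop 1 - stop 4 - Hub: 33+6+22+3+17 = 81
The minimum is 69.
One optimal route: Hub → stop 2 → stop 3 → stop 1 → stop 4 → Hub (or its reverse).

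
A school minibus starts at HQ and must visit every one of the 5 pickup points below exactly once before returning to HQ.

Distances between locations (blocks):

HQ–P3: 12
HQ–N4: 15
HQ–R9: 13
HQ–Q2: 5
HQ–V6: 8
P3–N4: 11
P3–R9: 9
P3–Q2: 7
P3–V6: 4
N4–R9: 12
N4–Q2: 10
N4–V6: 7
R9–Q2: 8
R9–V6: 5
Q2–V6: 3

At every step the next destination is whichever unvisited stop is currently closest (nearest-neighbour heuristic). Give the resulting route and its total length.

From HQ: distances to unvisited — Q2=5, V6=8, P3=12, R9=13, N4=15. Nearest is Q2 (5).
From Q2: distances to unvisited — V6=3, P3=7, R9=8, N4=10. Nearest is V6 (3).
From V6: distances to unvisited — P3=4, R9=5, N4=7. Nearest is P3 (4).
From P3: distances to unvisited — R9=9, N4=11. Nearest is R9 (9).
From R9: distances to unvisited — N4=12. Nearest is N4 (12).
Return N4→HQ: 15.
Total = 5 + 3 + 4 + 9 + 12 + 15 = 48.

48 blocks along HQ → Q2 → V6 → P3 → R9 → N4 → HQ.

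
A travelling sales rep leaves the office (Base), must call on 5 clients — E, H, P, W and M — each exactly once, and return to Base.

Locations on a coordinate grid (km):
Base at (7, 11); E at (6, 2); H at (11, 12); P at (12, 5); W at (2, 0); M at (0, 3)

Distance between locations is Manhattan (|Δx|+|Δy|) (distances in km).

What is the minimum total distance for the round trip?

Minimum total distance: 48 km.

There are 60 distinct closed tours to check (reversals are equivalent).
Base→E→H→P→W→M→Base: 10+15+8+15+5+15 = 68
Base→E→H→P→M→W→Base: 10+15+8+14+5+16 = 68
Base→E→H→W→P→M→Base: 10+15+21+15+14+15 = 90
Base→E→H→W→M→P→Base: 10+15+21+5+14+11 = 76
Base→E→H→M→P→W→Base: 10+15+20+14+15+16 = 90
Base→E→H→M→W→P→Base: 10+15+20+5+15+11 = 76
Base→E→P→H→W→M→Base: 10+9+8+21+5+15 = 68
Base→E→P→H→M→W→Base: 10+9+8+20+5+16 = 68
Base→E→P→W→H→M→Base: 10+9+15+21+20+15 = 90
Base→E→P→W→M→H→Base: 10+9+15+5+20+5 = 64
Base→E→P→M→H→W→Base: 10+9+14+20+21+16 = 90
Base→E→P→M→W→H→Base: 10+9+14+5+21+5 = 64
Base→E→W→H→P→M→Base: 10+6+21+8+14+15 = 74
Base→E→W→H→M→P→Base: 10+6+21+20+14+11 = 82
… (46 more)
Base→E→W→M→P→H→Base: 10+6+5+14+8+5 = 48  ← best
The minimum is 48.
One optimal route: Base → E → W → M → P → H → Base (or its reverse).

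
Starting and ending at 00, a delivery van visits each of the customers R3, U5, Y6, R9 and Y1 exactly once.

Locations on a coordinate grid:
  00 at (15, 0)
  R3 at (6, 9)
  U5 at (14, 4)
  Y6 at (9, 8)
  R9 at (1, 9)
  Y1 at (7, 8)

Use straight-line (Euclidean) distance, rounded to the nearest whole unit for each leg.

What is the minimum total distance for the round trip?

Shortest round trip = 35.

00 → R3 → U5 → Y6 → R9 → Y1 → 00: 13+9+6+8+6+11 = 53
00 → R3 → U5 → Y6 → Y1 → R9 → 00: 13+9+6+2+6+17 = 53
00 → R3 → U5 → R9 → Y6 → Y1 → 00: 13+9+14+8+2+11 = 57
00 → R3 → U5 → R9 → Y1 → Y6 → 00: 13+9+14+6+2+10 = 54
00 → R3 → U5 → Y1 → Y6 → R9 → 00: 13+9+8+2+8+17 = 57
00 → R3 → U5 → Y1 → R9 → Y6 → 00: 13+9+8+6+8+10 = 54
00 → R3 → Y6 → U5 → R9 → Y1 → 00: 13+3+6+14+6+11 = 53
00 → R3 → Y6 → U5 → Y1 → R9 → 00: 13+3+6+8+6+17 = 53
00 → R3 → Y6 → R9 → U5 → Y1 → 00: 13+3+8+14+8+11 = 57
00 → R3 → Y6 → R9 → Y1 → U5 → 00: 13+3+8+6+8+4 = 42
00 → R3 → Y6 → Y1 → U5 → R9 → 00: 13+3+2+8+14+17 = 57
00 → R3 → Y6 → Y1 → R9 → U5 → 00: 13+3+2+6+14+4 = 42
00 → R3 → R9 → U5 → Y6 → Y1 → 00: 13+5+14+6+2+11 = 51
00 → R3 → R9 → U5 → Y1 → Y6 → 00: 13+5+14+8+2+10 = 52
… (46 more)
00 → U5 → Y6 → R3 → R9 → Y1 → 00: 4+6+3+5+6+11 = 35  ← best
The minimum is 35.
One optimal route: 00 → U5 → Y6 → R3 → R9 → Y1 → 00 (or its reverse).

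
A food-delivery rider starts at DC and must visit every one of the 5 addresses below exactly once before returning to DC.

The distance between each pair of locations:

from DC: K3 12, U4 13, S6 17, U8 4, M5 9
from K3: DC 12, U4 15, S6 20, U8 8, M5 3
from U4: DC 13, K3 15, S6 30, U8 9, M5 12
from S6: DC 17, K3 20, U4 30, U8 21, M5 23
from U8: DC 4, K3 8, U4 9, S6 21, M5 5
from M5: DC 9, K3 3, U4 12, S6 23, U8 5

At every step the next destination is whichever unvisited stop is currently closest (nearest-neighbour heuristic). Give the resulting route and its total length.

At DC the remaining stops are U8 4, M5 9, K3 12, U4 13, S6 17; go to U8.
At U8 the remaining stops are M5 5, K3 8, U4 9, S6 21; go to M5.
At M5 the remaining stops are K3 3, U4 12, S6 23; go to K3.
At K3 the remaining stops are U4 15, S6 20; go to U4.
At U4 the remaining stops are S6 30; go to S6.
Return S6→DC: 17.
Total = 4 + 5 + 3 + 15 + 30 + 17 = 74.

Nearest-neighbour total = 74; route DC → U8 → M5 → K3 → U4 → S6 → DC.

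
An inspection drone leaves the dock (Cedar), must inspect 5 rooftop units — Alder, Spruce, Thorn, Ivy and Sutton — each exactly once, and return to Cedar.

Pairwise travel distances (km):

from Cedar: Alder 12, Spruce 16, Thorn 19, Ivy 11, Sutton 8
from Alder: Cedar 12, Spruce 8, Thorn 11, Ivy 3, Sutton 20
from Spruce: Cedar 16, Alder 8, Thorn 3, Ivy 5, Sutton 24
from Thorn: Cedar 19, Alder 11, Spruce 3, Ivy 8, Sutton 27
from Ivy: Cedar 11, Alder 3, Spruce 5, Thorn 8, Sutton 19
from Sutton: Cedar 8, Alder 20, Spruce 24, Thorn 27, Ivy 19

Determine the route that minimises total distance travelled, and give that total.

Minimum total distance: 58 km.

With 5 stops there are 5!/2 = 60 distinct round trips (a route and its reverse cost the same).
Cedar→Alder→Spruce→Thorn→Ivy→Sutton→Cedar: 12+8+3+8+19+8 = 58
Cedar→Alder→Spruce→Thorn→Sutton→Ivy→Cedar: 12+8+3+27+19+11 = 80
Cedar→Alder→Spruce→Ivy→Thorn→Sutton→Cedar: 12+8+5+8+27+8 = 68
Cedar→Alder→Spruce→Ivy→Sutton→Thorn→Cedar: 12+8+5+19+27+19 = 90
Cedar→Alder→Spruce→Sutton→Thorn→Ivy→Cedar: 12+8+24+27+8+11 = 90
Cedar→Alder→Spruce→Sutton→Ivy→Thorn→Cedar: 12+8+24+19+8+19 = 90
Cedar→Alder→Thorn→Spruce→Ivy→Sutton→Cedar: 12+11+3+5+19+8 = 58
Cedar→Alder→Thorn→Spruce→Sutton→Ivy→Cedar: 12+11+3+24+19+11 = 80
Cedar→Alder→Thorn→Ivy→Spruce→Sutton→Cedar: 12+11+8+5+24+8 = 68
Cedar→Alder→Thorn→Ivy→Sutton→Spruce→Cedar: 12+11+8+19+24+16 = 90
Cedar→Alder→Thorn→Sutton→Spruce→Ivy→Cedar: 12+11+27+24+5+11 = 90
Cedar→Alder→Thorn→Sutton→Ivy→Spruce→Cedar: 12+11+27+19+5+16 = 90
Cedar→Alder→Ivy→Spruce→Thorn→Sutton→Cedar: 12+3+5+3+27+8 = 58
Cedar→Alder→Ivy→Spruce→Sutton→Thorn→Cedar: 12+3+5+24+27+19 = 90
… (46 more)
The minimum is 58.
One optimal route: Cedar → Alder → Spruce → Thorn → Ivy → Sutton → Cedar (or its reverse).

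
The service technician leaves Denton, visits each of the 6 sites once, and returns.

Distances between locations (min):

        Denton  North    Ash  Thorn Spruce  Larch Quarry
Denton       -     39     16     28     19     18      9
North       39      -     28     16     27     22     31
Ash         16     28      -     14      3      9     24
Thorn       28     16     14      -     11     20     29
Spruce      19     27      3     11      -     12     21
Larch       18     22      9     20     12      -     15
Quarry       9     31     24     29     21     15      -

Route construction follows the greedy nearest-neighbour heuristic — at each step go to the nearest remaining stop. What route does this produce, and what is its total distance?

102 min along Denton → Quarry → Larch → Ash → Spruce → Thorn → North → Denton.

At Denton the remaining stops are Quarry 9, Ash 16, Larch 18, Spruce 19, Thorn 28, North 39; go to Quarry.
At Quarry the remaining stops are Larch 15, Spruce 21, Ash 24, Thorn 29, North 31; go to Larch.
At Larch the remaining stops are Ash 9, Spruce 12, Thorn 20, North 22; go to Ash.
At Ash the remaining stops are Spruce 3, Thorn 14, North 28; go to Spruce.
At Spruce the remaining stops are Thorn 11, North 27; go to Thorn.
At Thorn the remaining stops are North 16; go to North.
Return North→Denton: 39.
Total = 9 + 15 + 9 + 3 + 11 + 16 + 39 = 102.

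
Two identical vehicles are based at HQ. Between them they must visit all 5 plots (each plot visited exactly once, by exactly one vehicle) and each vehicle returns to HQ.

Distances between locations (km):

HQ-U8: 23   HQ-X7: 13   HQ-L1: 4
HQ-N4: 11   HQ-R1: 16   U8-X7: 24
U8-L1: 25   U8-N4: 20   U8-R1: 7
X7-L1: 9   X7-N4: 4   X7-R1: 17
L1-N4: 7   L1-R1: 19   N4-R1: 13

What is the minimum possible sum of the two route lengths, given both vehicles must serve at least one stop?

68 km — the smallest possible combined total.

Try each way of splitting the stops between the two vehicles (each non-empty) and, for each split, find the best tour for each vehicle:
  {U8} + {X7, L1, N4, R1}: 46 + 46 = 92
  {X7} + {U8, L1, N4, R1}: 26 + 54 = 80
  {U8, X7} + {L1, N4, R1}: 60 + 40 = 100
  {L1} + {U8, X7, N4, R1}: 8 + 60 = 68
  {U8, L1} + {X7, N4, R1}: 52 + 46 = 98
  {X7, L1} + {U8, N4, R1}: 26 + 54 = 80
  … (15 splits in total)
Best: vehicle 1 HQ → L1 → HQ = 8; vehicle 2 HQ → U8 → R1 → N4 → X7 → HQ = 60; combined 68.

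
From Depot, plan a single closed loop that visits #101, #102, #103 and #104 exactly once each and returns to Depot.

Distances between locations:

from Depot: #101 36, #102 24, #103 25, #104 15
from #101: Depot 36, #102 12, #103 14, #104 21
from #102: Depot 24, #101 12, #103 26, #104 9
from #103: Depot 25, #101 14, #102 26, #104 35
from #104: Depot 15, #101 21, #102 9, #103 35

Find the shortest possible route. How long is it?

Minimum total distance: 75.

Depot → #101 → #102 → #103 → #104 → Depot: 36+12+26+35+15 = 124
Depot → #101 → #102 → #104 → #103 → Depot: 36+12+9+35+25 = 117
Depot → #101 → #103 → #102 → #104 → Depot: 36+14+26+9+15 = 100
Depot → #101 → #103 → #104 → #102 → Depot: 36+14+35+9+24 = 118
Depot → #101 → #104 → #102 → #103 → Depot: 36+21+9+26+25 = 117
Depot → #101 → #104 → #103 → #102 → Depot: 36+21+35+26+24 = 142
Depot → #102 → #101 → #103 → #104 → Depot: 24+12+14+35+15 = 100
Depot → #102 → #101 → #104 → #103 → Depot: 24+12+21+35+25 = 117
Depot → #102 → #103 → #101 → #104 → Depot: 24+26+14+21+15 = 100
Depot → #102 → #104 → #101 → #103 → Depot: 24+9+21+14+25 = 93
Depot → #103 → #101 → #102 → #104 → Depot: 25+14+12+9+15 = 75
Depot → #103 → #102 → #101 → #104 → Depot: 25+26+12+21+15 = 99
The minimum is 75.
One optimal route: Depot → #103 → #101 → #102 → #104 → Depot (or its reverse).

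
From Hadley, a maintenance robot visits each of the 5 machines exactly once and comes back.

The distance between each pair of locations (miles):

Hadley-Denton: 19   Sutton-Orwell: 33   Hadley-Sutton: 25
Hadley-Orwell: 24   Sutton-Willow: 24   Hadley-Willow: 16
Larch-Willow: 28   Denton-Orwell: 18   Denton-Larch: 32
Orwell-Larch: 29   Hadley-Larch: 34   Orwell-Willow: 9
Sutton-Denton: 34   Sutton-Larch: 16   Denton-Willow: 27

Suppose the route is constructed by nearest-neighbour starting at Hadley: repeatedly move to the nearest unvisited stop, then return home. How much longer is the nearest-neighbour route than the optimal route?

Hadley: Willow=16, Denton=19, Orwell=24, Sutton=25, Larch=34 ⇒ Willow
Willow: Orwell=9, Sutton=24, Denton=27, Larch=28 ⇒ Orwell
Orwell: Denton=18, Larch=29, Sutton=33 ⇒ Denton
Denton: Larch=32, Sutton=34 ⇒ Larch
Larch: Sutton=16 ⇒ Sutton
NN route Hadley → Willow → Orwell → Denton → Larch → Sutton → Hadley costs 116.
Optimal: Hadley → Sutton → Larch → Willow → Orwell → Denton → Hadley costs 115 (by enumerating all 60 distinct tours).
Excess = 116 − 115 = 1.

Excess over optimum: 1 miles.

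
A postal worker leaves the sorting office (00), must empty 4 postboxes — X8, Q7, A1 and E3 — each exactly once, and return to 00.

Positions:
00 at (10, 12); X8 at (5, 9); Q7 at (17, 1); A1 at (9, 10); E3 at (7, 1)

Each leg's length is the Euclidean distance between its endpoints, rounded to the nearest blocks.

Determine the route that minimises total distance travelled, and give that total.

With 4 stops there are 4!/2 = 12 distinct round trips (a route and its reverse cost the same).
00→X8→Q7→A1→E3→00: 6+14+12+9+11 = 52
00→X8→Q7→E3→A1→00: 6+14+10+9+2 = 41
00→X8→A1→Q7→E3→00: 6+4+12+10+11 = 43
00→X8→A1→E3→Q7→00: 6+4+9+10+13 = 42
00→X8→E3→Q7→A1→00: 6+8+10+12+2 = 38
00→X8→E3→A1→Q7→00: 6+8+9+12+13 = 48
00→Q7→X8→A1→E3→00: 13+14+4+9+11 = 51
00→Q7→X8→E3→A1→00: 13+14+8+9+2 = 46
00→Q7→A1→X8→E3→00: 13+12+4+8+11 = 48
00→Q7→E3→X8→A1→00: 13+10+8+4+2 = 37
00→A1→X8→Q7→E3→00: 2+4+14+10+11 = 41
00→A1→Q7→X8→E3→00: 2+12+14+8+11 = 47
The minimum is 37.
One optimal route: 00 → Q7 → E3 → X8 → A1 → 00 (or its reverse).

37 blocks — the shortest possible round trip.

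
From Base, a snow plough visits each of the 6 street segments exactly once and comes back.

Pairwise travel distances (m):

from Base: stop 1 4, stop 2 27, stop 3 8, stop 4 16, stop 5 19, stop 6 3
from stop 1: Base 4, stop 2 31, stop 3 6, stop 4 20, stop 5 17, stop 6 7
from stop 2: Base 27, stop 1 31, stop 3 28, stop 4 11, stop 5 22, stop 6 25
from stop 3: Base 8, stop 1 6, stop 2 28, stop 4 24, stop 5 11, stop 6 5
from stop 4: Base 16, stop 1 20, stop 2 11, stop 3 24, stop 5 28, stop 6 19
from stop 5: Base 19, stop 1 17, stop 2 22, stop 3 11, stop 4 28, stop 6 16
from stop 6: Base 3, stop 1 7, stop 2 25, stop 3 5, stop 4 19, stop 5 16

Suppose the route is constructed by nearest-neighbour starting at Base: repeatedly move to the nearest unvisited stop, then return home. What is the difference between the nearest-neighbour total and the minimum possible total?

Base: stop 6=3, stop 1=4, stop 3=8, stop 4=16, stop 5=19, stop 2=27 ⇒ stop 6
stop 6: stop 3=5, stop 1=7, stop 5=16, stop 4=19, stop 2=25 ⇒ stop 3
stop 3: stop 1=6, stop 5=11, stop 4=24, stop 2=28 ⇒ stop 1
stop 1: stop 5=17, stop 4=20, stop 2=31 ⇒ stop 5
stop 5: stop 2=22, stop 4=28 ⇒ stop 2
stop 2: stop 4=11 ⇒ stop 4
NN route Base → stop 6 → stop 3 → stop 1 → stop 5 → stop 2 → stop 4 → Base costs 80.
Optimal: Base → stop 1 → stop 3 → stop 5 → stop 2 → stop 4 → stop 6 → Base costs 76 (by enumerating all 360 distinct tours).
Excess = 80 − 76 = 4.

Excess over optimum: 4 m.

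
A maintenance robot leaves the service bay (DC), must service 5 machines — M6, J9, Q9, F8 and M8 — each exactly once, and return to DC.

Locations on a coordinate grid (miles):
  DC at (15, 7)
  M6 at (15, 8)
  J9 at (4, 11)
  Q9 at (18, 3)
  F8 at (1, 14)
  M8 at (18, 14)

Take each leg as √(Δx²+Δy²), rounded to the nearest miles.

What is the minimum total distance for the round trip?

With 5 stops there are 5!/2 = 60 distinct round trips (a route and its reverse cost the same).
DC - M6 - J9 - Q9 - F8 - M8 - DC: 1+11+16+20+17+8 = 73
DC - M6 - J9 - Q9 - M8 - F8 - DC: 1+11+16+11+17+16 = 72
DC - M6 - J9 - F8 - Q9 - M8 - DC: 1+11+4+20+11+8 = 55
DC - M6 - J9 - F8 - M8 - Q9 - DC: 1+11+4+17+11+5 = 49
DC - M6 - J9 - M8 - Q9 - F8 - DC: 1+11+14+11+20+16 = 73
DC - M6 - J9 - M8 - F8 - Q9 - DC: 1+11+14+17+20+5 = 68
DC - M6 - Q9 - J9 - F8 - M8 - DC: 1+6+16+4+17+8 = 52
DC - M6 - Q9 - J9 - M8 - F8 - DC: 1+6+16+14+17+16 = 70
DC - M6 - Q9 - F8 - J9 - M8 - DC: 1+6+20+4+14+8 = 53
DC - M6 - Q9 - F8 - M8 - J9 - DC: 1+6+20+17+14+12 = 70
DC - M6 - Q9 - M8 - J9 - F8 - DC: 1+6+11+14+4+16 = 52
DC - M6 - Q9 - M8 - F8 - J9 - DC: 1+6+11+17+4+12 = 51
DC - M6 - F8 - J9 - Q9 - M8 - DC: 1+15+4+16+11+8 = 55
DC - M6 - F8 - J9 - M8 - Q9 - DC: 1+15+4+14+11+5 = 50
… (46 more)
The minimum is 49.
One optimal route: DC → M6 → J9 → F8 → M8 → Q9 → DC (or its reverse).

49 miles — the shortest possible round trip.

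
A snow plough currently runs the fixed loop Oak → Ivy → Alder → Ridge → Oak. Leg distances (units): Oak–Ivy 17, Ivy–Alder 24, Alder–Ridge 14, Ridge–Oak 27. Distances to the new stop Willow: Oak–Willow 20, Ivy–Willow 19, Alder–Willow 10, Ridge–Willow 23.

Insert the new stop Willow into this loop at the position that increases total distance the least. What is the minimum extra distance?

Minimum extra distance: 5, inserting Willow between Ivy and Alder.

Insertion cost between consecutive stops i–j is d(i,Willow) + d(Willow,j) − d(i,j):
  between Oak and Ivy: 20 + 19 − 17 = 22
  between Ivy and Alder: 19 + 10 − 24 = 5
  between Alder and Ridge: 10 + 23 − 14 = 19
  between Ridge and Oak: 23 + 20 − 27 = 16
Cheapest insertion is between Ivy and Alder, adding 5.
New total = 82 + 5 = 87.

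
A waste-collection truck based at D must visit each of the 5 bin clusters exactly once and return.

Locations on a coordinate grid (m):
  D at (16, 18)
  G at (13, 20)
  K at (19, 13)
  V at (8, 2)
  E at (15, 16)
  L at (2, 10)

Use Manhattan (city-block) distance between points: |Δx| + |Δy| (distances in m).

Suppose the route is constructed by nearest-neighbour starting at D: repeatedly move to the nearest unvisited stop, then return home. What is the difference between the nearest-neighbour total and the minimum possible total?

Excess over optimum: 8 m.

D: E=3, G=5, K=8, L=22, V=24 ⇒ E
E: G=6, K=7, L=19, V=21 ⇒ G
G: K=13, L=21, V=23 ⇒ K
K: L=20, V=22 ⇒ L
L: V=14 ⇒ V
NN route D → E → G → K → L → V → D costs 80.
Optimal: D → G → V → L → K → E → D costs 72 (by enumerating all 60 distinct tours).
Excess = 80 − 72 = 8.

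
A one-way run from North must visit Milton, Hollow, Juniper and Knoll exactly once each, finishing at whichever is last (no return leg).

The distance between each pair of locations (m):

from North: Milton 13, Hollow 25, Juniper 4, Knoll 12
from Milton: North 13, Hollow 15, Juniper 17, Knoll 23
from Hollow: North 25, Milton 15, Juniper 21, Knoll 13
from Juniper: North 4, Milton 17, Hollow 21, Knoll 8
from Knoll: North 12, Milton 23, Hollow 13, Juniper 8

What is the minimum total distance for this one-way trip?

40 m — the minimum one-way total.

There are 4! = 24 possible orderings.
North - Milton - Hollow - Juniper - Knoll: 13+15+21+8 = 57
North - Milton - Hollow - Knoll - Juniper: 13+15+13+8 = 49
North - Milton - Juniper - Hollow - Knoll: 13+17+21+13 = 64
North - Milton - Juniper - Knoll - Hollow: 13+17+8+13 = 51
North - Milton - Knoll - Hollow - Juniper: 13+23+13+21 = 70
North - Milton - Knoll - Juniper - Hollow: 13+23+8+21 = 65
North - Hollow - Milton - Juniper - Knoll: 25+15+17+8 = 65
North - Hollow - Milton - Knoll - Juniper: 25+15+23+8 = 71
North - Hollow - Juniper - Milton - Knoll: 25+21+17+23 = 86
North - Hollow - Juniper - Knoll - Milton: 25+21+8+23 = 77
North - Hollow - Knoll - Milton - Juniper: 25+13+23+17 = 78
North - Hollow - Knoll - Juniper - Milton: 25+13+8+17 = 63
North - Juniper - Milton - Hollow - Knoll: 4+17+15+13 = 49
North - Juniper - Milton - Knoll - Hollow: 4+17+23+13 = 57
… (10 more)
North - Juniper - Knoll - Hollow - Milton: 4+8+13+15 = 40  ← best
The minimum is 40.
One shortest path: North → Juniper → Knoll → Hollow → Milton.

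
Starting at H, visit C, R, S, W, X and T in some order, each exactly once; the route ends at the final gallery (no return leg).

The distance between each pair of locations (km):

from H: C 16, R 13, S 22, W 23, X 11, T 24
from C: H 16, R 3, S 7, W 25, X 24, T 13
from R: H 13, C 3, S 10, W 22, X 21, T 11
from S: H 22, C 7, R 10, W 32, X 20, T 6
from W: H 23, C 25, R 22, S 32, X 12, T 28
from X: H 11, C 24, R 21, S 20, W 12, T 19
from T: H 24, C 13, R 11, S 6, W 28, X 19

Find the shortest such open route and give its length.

Minimum one-way distance = 60 km.

There are 6! = 720 possible orderings.
H - C - R - S - W - X - T: 16+3+10+32+12+19 = 92
H - C - R - S - W - T - X: 16+3+10+32+28+19 = 108
H - C - R - S - X - W - T: 16+3+10+20+12+28 = 89
H - C - R - S - X - T - W: 16+3+10+20+19+28 = 96
H - C - R - S - T - W - X: 16+3+10+6+28+12 = 75
H - C - R - S - T - X - W: 16+3+10+6+19+12 = 66
H - C - R - W - S - X - T: 16+3+22+32+20+19 = 112
H - C - R - W - S - T - X: 16+3+22+32+6+19 = 98
… (712 more)
H - R - C - S - T - X - W: 13+3+7+6+19+12 = 60  ← best
The minimum is 60.
One shortest path: H → R → C → S → T → X → W.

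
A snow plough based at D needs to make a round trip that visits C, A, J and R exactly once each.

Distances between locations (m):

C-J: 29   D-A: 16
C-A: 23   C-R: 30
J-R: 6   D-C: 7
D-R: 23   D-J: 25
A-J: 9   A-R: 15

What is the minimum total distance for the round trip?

With 4 stops there are 4!/2 = 12 distinct round trips (a route and its reverse cost the same).
D → C → A → J → R → D: 7+23+9+6+23 = 68
D → C → A → R → J → D: 7+23+15+6+25 = 76
D → C → J → A → R → D: 7+29+9+15+23 = 83
D → C → J → R → A → D: 7+29+6+15+16 = 73
D → C → R → A → J → D: 7+30+15+9+25 = 86
D → C → R → J → A → D: 7+30+6+9+16 = 68
D → A → C → J → R → D: 16+23+29+6+23 = 97
D → A → C → R → J → D: 16+23+30+6+25 = 100
D → A → J → C → R → D: 16+9+29+30+23 = 107
D → A → R → C → J → D: 16+15+30+29+25 = 115
D → J → C → A → R → D: 25+29+23+15+23 = 115
D → J → A → C → R → D: 25+9+23+30+23 = 110
The minimum is 68.
One optimal route: D → C → A → J → R → D (or its reverse).

Minimum total distance: 68 m.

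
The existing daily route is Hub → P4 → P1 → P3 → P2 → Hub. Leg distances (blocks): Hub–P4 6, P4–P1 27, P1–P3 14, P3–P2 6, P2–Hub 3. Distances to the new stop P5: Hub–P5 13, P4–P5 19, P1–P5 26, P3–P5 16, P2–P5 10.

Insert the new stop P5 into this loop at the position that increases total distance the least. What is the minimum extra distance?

+18 blocks — insert P5 between P4 and P1.

Insertion cost between consecutive stops i–j is d(i,P5) + d(P5,j) − d(i,j):
  between Hub and P4: 13 + 19 − 6 = 26
  between P4 and P1: 19 + 26 − 27 = 18
  between P1 and P3: 26 + 16 − 14 = 28
  between P3 and P2: 16 + 10 − 6 = 20
  between P2 and Hub: 10 + 13 − 3 = 20
Cheapest insertion is between P4 and P1, adding 18.
New total = 56 + 18 = 74.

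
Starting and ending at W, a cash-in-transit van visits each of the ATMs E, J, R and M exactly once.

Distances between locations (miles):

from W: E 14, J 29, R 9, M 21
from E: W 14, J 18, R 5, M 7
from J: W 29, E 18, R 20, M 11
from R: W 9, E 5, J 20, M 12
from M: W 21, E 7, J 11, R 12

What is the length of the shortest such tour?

Minimum total distance: 61 miles.

There are 12 distinct closed tours to check (reversals are equivalent).
W→E→J→R→M→W: 14+18+20+12+21 = 85
W→E→J→M→R→W: 14+18+11+12+9 = 64
W→E→R→J→M→W: 14+5+20+11+21 = 71
W→E→R→M→J→W: 14+5+12+11+29 = 71
W→E→M→J→R→W: 14+7+11+20+9 = 61
W→E→M→R→J→W: 14+7+12+20+29 = 82
W→J→E→R→M→W: 29+18+5+12+21 = 85
W→J→E→M→R→W: 29+18+7+12+9 = 75
W→J→R→E→M→W: 29+20+5+7+21 = 82
W→J→M→E→R→W: 29+11+7+5+9 = 61
W→R→E→J→M→W: 9+5+18+11+21 = 64
W→R→J→E→M→W: 9+20+18+7+21 = 75
The minimum is 61.
One optimal route: W → E → M → J → R → W (or its reverse).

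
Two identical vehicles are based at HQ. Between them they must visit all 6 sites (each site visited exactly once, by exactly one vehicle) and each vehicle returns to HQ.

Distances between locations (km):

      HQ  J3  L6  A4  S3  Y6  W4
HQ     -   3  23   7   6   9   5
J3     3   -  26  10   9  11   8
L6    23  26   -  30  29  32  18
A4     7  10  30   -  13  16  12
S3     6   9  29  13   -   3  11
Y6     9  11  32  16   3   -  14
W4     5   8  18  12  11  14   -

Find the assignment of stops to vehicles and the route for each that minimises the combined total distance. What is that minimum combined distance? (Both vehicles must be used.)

Try each way of splitting the stops between the two vehicles (each non-empty) and, for each split, find the best tour for each vehicle:
  {J3} + {L6, A4, S3, Y6, W4}: 6 + 78 = 84
  {L6} + {J3, A4, S3, Y6, W4}: 46 + 47 = 93
  {J3, L6} + {A4, S3, Y6, W4}: 52 + 42 = 94
  {A4} + {J3, L6, S3, Y6, W4}: 14 + 69 = 83
  {J3, A4} + {L6, S3, Y6, W4}: 20 + 64 = 84
  {L6, A4} + {J3, S3, Y6, W4}: 60 + 33 = 93
  … (31 splits in total)
Best: vehicle 1 HQ → A4 → HQ = 14; vehicle 2 HQ → J3 → Y6 → S3 → L6 → W4 → HQ = 69; combined 83.

83 km — the smallest possible combined total.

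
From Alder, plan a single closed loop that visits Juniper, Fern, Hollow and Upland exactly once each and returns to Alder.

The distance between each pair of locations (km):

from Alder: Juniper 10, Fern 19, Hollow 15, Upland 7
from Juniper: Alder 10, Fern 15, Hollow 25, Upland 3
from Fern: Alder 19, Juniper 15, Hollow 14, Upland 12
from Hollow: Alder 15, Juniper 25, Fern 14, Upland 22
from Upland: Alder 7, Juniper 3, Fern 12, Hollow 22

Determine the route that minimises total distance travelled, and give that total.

With 4 stops there are 4!/2 = 12 distinct round trips (a route and its reverse cost the same).
Alder→Juniper→Fern→Hollow→Upland→Alder: 10+15+14+22+7 = 68
Alder→Juniper→Fern→Upland→Hollow→Alder: 10+15+12+22+15 = 74
Alder→Juniper→Hollow→Fern→Upland→Alder: 10+25+14+12+7 = 68
Alder→Juniper→Hollow→Upland→Fern→Alder: 10+25+22+12+19 = 88
Alder→Juniper→Upland→Fern→Hollow→Alder: 10+3+12+14+15 = 54
Alder→Juniper→Upland→Hollow→Fern→Alder: 10+3+22+14+19 = 68
Alder→Fern→Juniper→Hollow→Upland→Alder: 19+15+25+22+7 = 88
Alder→Fern→Juniper→Upland→Hollow→Alder: 19+15+3+22+15 = 74
Alder→Fern→Hollow→Juniper→Upland→Alder: 19+14+25+3+7 = 68
Alder→Fern→Upland→Juniper→Hollow→Alder: 19+12+3+25+15 = 74
Alder→Hollow→Juniper→Fern→Upland→Alder: 15+25+15+12+7 = 74
Alder→Hollow→Fern→Juniper→Upland→Alder: 15+14+15+3+7 = 54
The minimum is 54.
One optimal route: Alder → Juniper → Upland → Fern → Hollow → Alder (or its reverse).

54 km — the shortest possible round trip.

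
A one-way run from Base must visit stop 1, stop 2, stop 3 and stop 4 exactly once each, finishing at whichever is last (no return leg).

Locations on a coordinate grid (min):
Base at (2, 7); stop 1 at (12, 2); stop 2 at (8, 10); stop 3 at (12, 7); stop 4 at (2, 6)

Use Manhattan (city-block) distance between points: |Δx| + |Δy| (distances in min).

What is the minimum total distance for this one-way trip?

Shortest open route: 23 min.

There are 4! = 24 possible orderings.
Base - stop 1 - stop 2 - stop 3 - stop 4: 15+12+7+11 = 45
Base - stop 1 - stop 2 - stop 4 - stop 3: 15+12+10+11 = 48
Base - stop 1 - stop 3 - stop 2 - stop 4: 15+5+7+10 = 37
Base - stop 1 - stop 3 - stop 4 - stop 2: 15+5+11+10 = 41
Base - stop 1 - stop 4 - stop 2 - stop 3: 15+14+10+7 = 46
Base - stop 1 - stop 4 - stop 3 - stop 2: 15+14+11+7 = 47
Base - stop 2 - stop 1 - stop 3 - stop 4: 9+12+5+11 = 37
Base - stop 2 - stop 1 - stop 4 - stop 3: 9+12+14+11 = 46
Base - stop 2 - stop 3 - stop 1 - stop 4: 9+7+5+14 = 35
Base - stop 2 - stop 3 - stop 4 - stop 1: 9+7+11+14 = 41
Base - stop 2 - stop 4 - stop 1 - stop 3: 9+10+14+5 = 38
Base - stop 2 - stop 4 - stop 3 - stop 1: 9+10+11+5 = 35
Base - stop 3 - stop 1 - stop 2 - stop 4: 10+5+12+10 = 37
Base - stop 3 - stop 1 - stop 4 - stop 2: 10+5+14+10 = 39
… (10 more)
Base - stop 4 - stop 2 - stop 3 - stop 1: 1+10+7+5 = 23  ← best
The minimum is 23.
One shortest path: Base → stop 4 → stop 2 → stop 3 → stop 1.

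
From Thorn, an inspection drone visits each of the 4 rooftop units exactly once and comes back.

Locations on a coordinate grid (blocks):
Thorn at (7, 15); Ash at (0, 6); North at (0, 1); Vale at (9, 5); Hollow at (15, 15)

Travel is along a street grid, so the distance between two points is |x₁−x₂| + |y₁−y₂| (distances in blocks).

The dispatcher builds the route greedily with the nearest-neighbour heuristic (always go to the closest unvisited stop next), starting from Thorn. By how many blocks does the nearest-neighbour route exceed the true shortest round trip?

Excess over optimum: 2 blocks.

Thorn: Hollow=8, Vale=12, Ash=16, North=21 ⇒ Hollow
Hollow: Vale=16, Ash=24, North=29 ⇒ Vale
Vale: Ash=10, North=13 ⇒ Ash
Ash: North=5 ⇒ North
NN route Thorn → Hollow → Vale → Ash → North → Thorn costs 60.
Optimal: Thorn → Ash → North → Vale → Hollow → Thorn costs 58 (by enumerating all 12 distinct tours).
Excess = 60 − 58 = 2.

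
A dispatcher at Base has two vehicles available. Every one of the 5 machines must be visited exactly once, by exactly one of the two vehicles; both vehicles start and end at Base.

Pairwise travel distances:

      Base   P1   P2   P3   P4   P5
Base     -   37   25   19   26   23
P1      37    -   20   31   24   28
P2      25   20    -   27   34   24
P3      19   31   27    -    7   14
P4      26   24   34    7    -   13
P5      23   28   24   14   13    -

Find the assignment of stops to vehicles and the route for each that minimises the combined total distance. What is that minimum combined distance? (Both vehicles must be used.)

141 — the smallest possible combined total.

Try each way of splitting the stops between the two vehicles (each non-empty) and, for each split, find the best tour for each vehicle:
  {P1} + {P2, P3, P4, P5}: 74 + 88 = 162
  {P2} + {P1, P3, P4, P5}: 50 + 101 = 151
  {P1, P2} + {P3, P4, P5}: 82 + 62 = 144
  {P3} + {P1, P2, P4, P5}: 38 + 105 = 143
  {P1, P3} + {P2, P4, P5}: 87 + 88 = 175
  {P2, P3} + {P1, P4, P5}: 71 + 97 = 168
  … (15 splits in total)
  {P1, P2, P3, P4} + {P5}: 95 + 46 = 141  ← best
Best: vehicle 1 Base → P2 → P1 → P4 → P3 → Base = 95; vehicle 2 Base → P5 → Base = 46; combined 141.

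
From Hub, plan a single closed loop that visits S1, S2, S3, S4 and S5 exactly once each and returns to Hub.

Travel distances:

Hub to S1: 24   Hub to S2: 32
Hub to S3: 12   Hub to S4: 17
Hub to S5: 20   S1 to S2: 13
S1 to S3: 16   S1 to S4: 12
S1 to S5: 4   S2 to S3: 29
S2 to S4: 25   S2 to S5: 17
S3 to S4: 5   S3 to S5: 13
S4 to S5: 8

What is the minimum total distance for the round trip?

74 — the shortest possible round trip.

Hub-S1-S2-S3-S4-S5-Hub: 24+13+29+5+8+20 = 99
Hub-S1-S2-S3-S5-S4-Hub: 24+13+29+13+8+17 = 104
Hub-S1-S2-S4-S3-S5-Hub: 24+13+25+5+13+20 = 100
Hub-S1-S2-S4-S5-S3-Hub: 24+13+25+8+13+12 = 95
Hub-S1-S2-S5-S3-S4-Hub: 24+13+17+13+5+17 = 89
Hub-S1-S2-S5-S4-S3-Hub: 24+13+17+8+5+12 = 79
Hub-S1-S3-S2-S4-S5-Hub: 24+16+29+25+8+20 = 122
Hub-S1-S3-S2-S5-S4-Hub: 24+16+29+17+8+17 = 111
Hub-S1-S3-S4-S2-S5-Hub: 24+16+5+25+17+20 = 107
Hub-S1-S3-S4-S5-S2-Hub: 24+16+5+8+17+32 = 102
Hub-S1-S3-S5-S2-S4-Hub: 24+16+13+17+25+17 = 112
Hub-S1-S3-S5-S4-S2-Hub: 24+16+13+8+25+32 = 118
Hub-S1-S4-S2-S3-S5-Hub: 24+12+25+29+13+20 = 123
Hub-S1-S4-S2-S5-S3-Hub: 24+12+25+17+13+12 = 103
… (46 more)
Hub-S2-S1-S5-S4-S3-Hub: 32+13+4+8+5+12 = 74  ← best
The minimum is 74.
One optimal route: Hub → S2 → S1 → S5 → S4 → S3 → Hub (or its reverse).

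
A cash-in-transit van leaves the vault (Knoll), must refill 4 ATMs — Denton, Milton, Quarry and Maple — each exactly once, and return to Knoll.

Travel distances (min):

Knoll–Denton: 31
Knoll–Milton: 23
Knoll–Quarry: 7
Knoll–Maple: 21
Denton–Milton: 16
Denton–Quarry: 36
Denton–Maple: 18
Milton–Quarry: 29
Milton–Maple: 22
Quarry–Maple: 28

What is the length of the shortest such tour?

With 4 stops there are 4!/2 = 12 distinct round trips (a route and its reverse cost the same).
Knoll → Denton → Milton → Quarry → Maple → Knoll: 31+16+29+28+21 = 125
Knoll → Denton → Milton → Maple → Quarry → Knoll: 31+16+22+28+7 = 104
Knoll → Denton → Quarry → Milton → Maple → Knoll: 31+36+29+22+21 = 139
Knoll → Denton → Quarry → Maple → Milton → Knoll: 31+36+28+22+23 = 140
Knoll → Denton → Maple → Milton → Quarry → Knoll: 31+18+22+29+7 = 107
Knoll → Denton → Maple → Quarry → Milton → Knoll: 31+18+28+29+23 = 129
Knoll → Milton → Denton → Quarry → Maple → Knoll: 23+16+36+28+21 = 124
Knoll → Milton → Denton → Maple → Quarry → Knoll: 23+16+18+28+7 = 92
Knoll → Milton → Quarry → Denton → Maple → Knoll: 23+29+36+18+21 = 127
Knoll → Milton → Maple → Denton → Quarry → Knoll: 23+22+18+36+7 = 106
Knoll → Quarry → Denton → Milton → Maple → Knoll: 7+36+16+22+21 = 102
Knoll → Quarry → Milton → Denton → Maple → Knoll: 7+29+16+18+21 = 91
The minimum is 91.
One optimal route: Knoll → Quarry → Milton → Denton → Maple → Knoll (or its reverse).

Shortest round trip = 91 min.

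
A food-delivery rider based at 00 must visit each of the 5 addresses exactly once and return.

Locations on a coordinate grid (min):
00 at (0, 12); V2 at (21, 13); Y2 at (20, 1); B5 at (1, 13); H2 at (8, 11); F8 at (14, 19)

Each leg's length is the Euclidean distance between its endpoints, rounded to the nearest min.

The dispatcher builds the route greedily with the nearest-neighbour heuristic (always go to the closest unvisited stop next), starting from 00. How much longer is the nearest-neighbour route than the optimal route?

From 00: B5=1, H2=8, F8=16, V2=21, Y2=23 → choose B5 (1).
From B5: H2=7, F8=14, V2=20, Y2=22 → choose H2 (7).
From H2: F8=10, V2=13, Y2=16 → choose F8 (10).
From F8: V2=9, Y2=19 → choose V2 (9).
From V2: Y2=12 → choose Y2 (12).
NN route 00 → B5 → H2 → F8 → V2 → Y2 → 00 costs 62.
Optimal: 00 → B5 → F8 → V2 → Y2 → H2 → 00 costs 60 (by enumerating all 60 distinct tours).
Excess = 62 − 60 = 2.

Excess over optimum: 2 min.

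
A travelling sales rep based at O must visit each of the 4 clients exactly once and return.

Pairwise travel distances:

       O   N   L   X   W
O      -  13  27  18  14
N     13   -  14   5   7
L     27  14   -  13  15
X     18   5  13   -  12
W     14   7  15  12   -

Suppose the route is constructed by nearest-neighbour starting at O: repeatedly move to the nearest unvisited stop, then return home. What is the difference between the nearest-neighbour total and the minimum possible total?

O: N=13, W=14, X=18, L=27 ⇒ N
N: X=5, W=7, L=14 ⇒ X
X: W=12, L=13 ⇒ W
W: L=15 ⇒ L
NN route O → N → X → W → L → O costs 72.
Optimal: O → N → X → L → W → O costs 60 (by enumerating all 12 distinct tours).
Excess = 72 − 60 = 12.

12 longer than the optimal tour.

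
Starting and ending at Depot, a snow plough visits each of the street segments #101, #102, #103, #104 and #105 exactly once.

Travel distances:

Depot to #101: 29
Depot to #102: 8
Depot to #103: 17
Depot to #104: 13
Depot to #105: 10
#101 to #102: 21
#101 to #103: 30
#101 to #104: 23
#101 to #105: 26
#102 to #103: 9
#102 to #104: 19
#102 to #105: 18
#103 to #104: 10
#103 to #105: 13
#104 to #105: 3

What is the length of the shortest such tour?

Shortest round trip = 82.

There are 60 distinct closed tours to check (reversals are equivalent).
Depot → #101 → #102 → #103 → #104 → #105 → Depot: 29+21+9+10+3+10 = 82
Depot → #101 → #102 → #103 → #105 → #104 → Depot: 29+21+9+13+3+13 = 88
Depot → #101 → #102 → #104 → #103 → #105 → Depot: 29+21+19+10+13+10 = 102
Depot → #101 → #102 → #104 → #105 → #103 → Depot: 29+21+19+3+13+17 = 102
Depot → #101 → #102 → #105 → #103 → #104 → Depot: 29+21+18+13+10+13 = 104
Depot → #101 → #102 → #105 → #104 → #103 → Depot: 29+21+18+3+10+17 = 98
Depot → #101 → #103 → #102 → #104 → #105 → Depot: 29+30+9+19+3+10 = 100
Depot → #101 → #103 → #102 → #105 → #104 → Depot: 29+30+9+18+3+13 = 102
Depot → #101 → #103 → #104 → #102 → #105 → Depot: 29+30+10+19+18+10 = 116
Depot → #101 → #103 → #104 → #105 → #102 → Depot: 29+30+10+3+18+8 = 98
Depot → #101 → #103 → #105 → #102 → #104 → Depot: 29+30+13+18+19+13 = 122
Depot → #101 → #103 → #105 → #104 → #102 → Depot: 29+30+13+3+19+8 = 102
Depot → #101 → #104 → #102 → #103 → #105 → Depot: 29+23+19+9+13+10 = 103
Depot → #101 → #104 → #102 → #105 → #103 → Depot: 29+23+19+18+13+17 = 119
… (46 more)
The minimum is 82.
One optimal route: Depot → #101 → #102 → #103 → #104 → #105 → Depot (or its reverse).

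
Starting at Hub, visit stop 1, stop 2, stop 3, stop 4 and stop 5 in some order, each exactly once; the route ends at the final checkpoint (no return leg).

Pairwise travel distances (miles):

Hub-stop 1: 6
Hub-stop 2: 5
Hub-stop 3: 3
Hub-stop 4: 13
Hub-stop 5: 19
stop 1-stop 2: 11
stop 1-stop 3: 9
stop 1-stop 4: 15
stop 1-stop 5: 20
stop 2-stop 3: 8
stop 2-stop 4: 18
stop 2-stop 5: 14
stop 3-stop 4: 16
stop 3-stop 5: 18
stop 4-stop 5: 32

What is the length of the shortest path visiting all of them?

Minimum one-way distance = 59 miles.

There are 5! = 120 possible orderings.
Hub → stop 1 → stop 2 → stop 3 → stop 4 → stop 5: 6+11+8+16+32 = 73
Hub → stop 1 → stop 2 → stop 3 → stop 5 → stop 4: 6+11+8+18+32 = 75
Hub → stop 1 → stop 2 → stop 4 → stop 3 → stop 5: 6+11+18+16+18 = 69
Hub → stop 1 → stop 2 → stop 4 → stop 5 → stop 3: 6+11+18+32+18 = 85
Hub → stop 1 → stop 2 → stop 5 → stop 3 → stop 4: 6+11+14+18+16 = 65
Hub → stop 1 → stop 2 → stop 5 → stop 4 → stop 3: 6+11+14+32+16 = 79
Hub → stop 1 → stop 3 → stop 2 → stop 4 → stop 5: 6+9+8+18+32 = 73
Hub → stop 1 → stop 3 → stop 2 → stop 5 → stop 4: 6+9+8+14+32 = 69
Hub → stop 1 → stop 3 → stop 4 → stop 2 → stop 5: 6+9+16+18+14 = 63
Hub → stop 1 → stop 3 → stop 4 → stop 5 → stop 2: 6+9+16+32+14 = 77
Hub → stop 1 → stop 3 → stop 5 → stop 2 → stop 4: 6+9+18+14+18 = 65
Hub → stop 1 → stop 3 → stop 5 → stop 4 → stop 2: 6+9+18+32+18 = 83
Hub → stop 1 → stop 4 → stop 2 → stop 3 → stop 5: 6+15+18+8+18 = 65
Hub → stop 1 → stop 4 → stop 2 → stop 5 → stop 3: 6+15+18+14+18 = 71
… (106 more)
Hub → stop 1 → stop 4 → stop 3 → stop 2 → stop 5: 6+15+16+8+14 = 59  ← best
The minimum is 59.
One shortest path: Hub → stop 1 → stop 4 → stop 3 → stop 2 → stop 5.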